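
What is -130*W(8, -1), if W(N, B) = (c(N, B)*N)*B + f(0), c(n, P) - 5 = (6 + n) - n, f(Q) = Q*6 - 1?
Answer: 11570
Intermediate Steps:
f(Q) = -1 + 6*Q (f(Q) = 6*Q - 1 = -1 + 6*Q)
c(n, P) = 11 (c(n, P) = 5 + ((6 + n) - n) = 5 + 6 = 11)
W(N, B) = -1 + 11*B*N (W(N, B) = (11*N)*B + (-1 + 6*0) = 11*B*N + (-1 + 0) = 11*B*N - 1 = -1 + 11*B*N)
-130*W(8, -1) = -130*(-1 + 11*(-1)*8) = -130*(-1 - 88) = -130*(-89) = 11570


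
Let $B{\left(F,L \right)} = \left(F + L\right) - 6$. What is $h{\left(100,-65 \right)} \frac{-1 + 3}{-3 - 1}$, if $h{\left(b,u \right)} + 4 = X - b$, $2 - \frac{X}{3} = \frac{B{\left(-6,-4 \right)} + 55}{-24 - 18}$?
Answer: $\frac{1333}{28} \approx 47.607$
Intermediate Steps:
$B{\left(F,L \right)} = -6 + F + L$
$X = \frac{123}{14}$ ($X = 6 - 3 \frac{\left(-6 - 6 - 4\right) + 55}{-24 - 18} = 6 - 3 \frac{-16 + 55}{-42} = 6 - 3 \cdot 39 \left(- \frac{1}{42}\right) = 6 - - \frac{39}{14} = 6 + \frac{39}{14} = \frac{123}{14} \approx 8.7857$)
$h{\left(b,u \right)} = \frac{67}{14} - b$ ($h{\left(b,u \right)} = -4 - \left(- \frac{123}{14} + b\right) = \frac{67}{14} - b$)
$h{\left(100,-65 \right)} \frac{-1 + 3}{-3 - 1} = \left(\frac{67}{14} - 100\right) \frac{-1 + 3}{-3 - 1} = \left(\frac{67}{14} - 100\right) \frac{2}{-4} = - \frac{1333 \cdot 2 \left(- \frac{1}{4}\right)}{14} = \left(- \frac{1333}{14}\right) \left(- \frac{1}{2}\right) = \frac{1333}{28}$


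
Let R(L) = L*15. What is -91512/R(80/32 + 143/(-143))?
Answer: -20336/5 ≈ -4067.2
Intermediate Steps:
R(L) = 15*L
-91512/R(80/32 + 143/(-143)) = -91512*1/(15*(80/32 + 143/(-143))) = -91512*1/(15*(80*(1/32) + 143*(-1/143))) = -91512*1/(15*(5/2 - 1)) = -91512/(15*(3/2)) = -91512/45/2 = -91512*2/45 = -20336/5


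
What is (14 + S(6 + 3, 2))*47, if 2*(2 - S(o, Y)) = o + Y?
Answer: 987/2 ≈ 493.50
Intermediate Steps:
S(o, Y) = 2 - Y/2 - o/2 (S(o, Y) = 2 - (o + Y)/2 = 2 - (Y + o)/2 = 2 + (-Y/2 - o/2) = 2 - Y/2 - o/2)
(14 + S(6 + 3, 2))*47 = (14 + (2 - 1/2*2 - (6 + 3)/2))*47 = (14 + (2 - 1 - 1/2*9))*47 = (14 + (2 - 1 - 9/2))*47 = (14 - 7/2)*47 = (21/2)*47 = 987/2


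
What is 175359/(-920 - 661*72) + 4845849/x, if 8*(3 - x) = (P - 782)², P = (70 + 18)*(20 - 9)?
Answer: -157226427071/139763072 ≈ -1124.9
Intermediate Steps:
P = 968 (P = 88*11 = 968)
x = -8643/2 (x = 3 - (968 - 782)²/8 = 3 - ⅛*186² = 3 - ⅛*34596 = 3 - 8649/2 = -8643/2 ≈ -4321.5)
175359/(-920 - 661*72) + 4845849/x = 175359/(-920 - 661*72) + 4845849/(-8643/2) = 175359/(-920 - 47592) + 4845849*(-2/8643) = 175359/(-48512) - 3230566/2881 = 175359*(-1/48512) - 3230566/2881 = -175359/48512 - 3230566/2881 = -157226427071/139763072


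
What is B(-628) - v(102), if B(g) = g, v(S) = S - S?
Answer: -628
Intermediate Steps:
v(S) = 0
B(-628) - v(102) = -628 - 1*0 = -628 + 0 = -628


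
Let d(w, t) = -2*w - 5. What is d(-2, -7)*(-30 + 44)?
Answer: -14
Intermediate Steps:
d(w, t) = -5 - 2*w
d(-2, -7)*(-30 + 44) = (-5 - 2*(-2))*(-30 + 44) = (-5 + 4)*14 = -1*14 = -14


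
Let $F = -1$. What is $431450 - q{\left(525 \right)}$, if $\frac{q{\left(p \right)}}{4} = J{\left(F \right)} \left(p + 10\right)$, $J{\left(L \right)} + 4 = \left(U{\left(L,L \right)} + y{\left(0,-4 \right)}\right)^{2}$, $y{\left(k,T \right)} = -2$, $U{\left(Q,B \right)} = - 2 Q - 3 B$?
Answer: $420750$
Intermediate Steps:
$U{\left(Q,B \right)} = - 3 B - 2 Q$
$J{\left(L \right)} = -4 + \left(-2 - 5 L\right)^{2}$ ($J{\left(L \right)} = -4 + \left(\left(- 3 L - 2 L\right) - 2\right)^{2} = -4 + \left(- 5 L - 2\right)^{2} = -4 + \left(-2 - 5 L\right)^{2}$)
$q{\left(p \right)} = 200 + 20 p$ ($q{\left(p \right)} = 4 \left(-4 + \left(2 + 5 \left(-1\right)\right)^{2}\right) \left(p + 10\right) = 4 \left(-4 + \left(2 - 5\right)^{2}\right) \left(10 + p\right) = 4 \left(-4 + \left(-3\right)^{2}\right) \left(10 + p\right) = 4 \left(-4 + 9\right) \left(10 + p\right) = 4 \cdot 5 \left(10 + p\right) = 4 \left(50 + 5 p\right) = 200 + 20 p$)
$431450 - q{\left(525 \right)} = 431450 - \left(200 + 20 \cdot 525\right) = 431450 - \left(200 + 10500\right) = 431450 - 10700 = 420750$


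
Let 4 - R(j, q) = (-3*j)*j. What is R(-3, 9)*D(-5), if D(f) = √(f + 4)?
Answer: 31*I ≈ 31.0*I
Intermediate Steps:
D(f) = √(4 + f)
R(j, q) = 4 + 3*j² (R(j, q) = 4 - (-3*j)*j = 4 - (-3)*j² = 4 + 3*j²)
R(-3, 9)*D(-5) = (4 + 3*(-3)²)*√(4 - 5) = (4 + 3*9)*√(-1) = (4 + 27)*I = 31*I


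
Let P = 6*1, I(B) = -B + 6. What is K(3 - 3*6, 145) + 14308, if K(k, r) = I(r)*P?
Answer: 13474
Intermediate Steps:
I(B) = 6 - B
P = 6
K(k, r) = 36 - 6*r (K(k, r) = (6 - r)*6 = 36 - 6*r)
K(3 - 3*6, 145) + 14308 = (36 - 6*145) + 14308 = (36 - 870) + 14308 = -834 + 14308 = 13474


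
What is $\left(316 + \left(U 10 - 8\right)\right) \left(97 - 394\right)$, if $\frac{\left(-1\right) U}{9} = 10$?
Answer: $175824$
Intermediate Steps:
$U = -90$ ($U = \left(-9\right) 10 = -90$)
$\left(316 + \left(U 10 - 8\right)\right) \left(97 - 394\right) = \left(316 - 908\right) \left(97 - 394\right) = \left(316 - 908\right) \left(-297\right) = \left(-592\right) \left(-297\right) = 175824$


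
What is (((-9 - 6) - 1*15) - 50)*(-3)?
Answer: 240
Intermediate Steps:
(((-9 - 6) - 1*15) - 50)*(-3) = ((-15 - 15) - 50)*(-3) = (-30 - 50)*(-3) = -80*(-3) = 240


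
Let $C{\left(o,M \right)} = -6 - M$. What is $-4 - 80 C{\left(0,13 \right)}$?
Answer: $1516$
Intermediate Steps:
$-4 - 80 C{\left(0,13 \right)} = -4 - 80 \left(-6 - 13\right) = -4 - -1520 = -4 + 1520 = 1516$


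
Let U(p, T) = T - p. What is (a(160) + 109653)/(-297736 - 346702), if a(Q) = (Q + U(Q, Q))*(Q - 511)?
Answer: -53493/644438 ≈ -0.083007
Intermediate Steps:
a(Q) = Q*(-511 + Q) (a(Q) = (Q + (Q - Q))*(Q - 511) = (Q + 0)*(-511 + Q) = Q*(-511 + Q))
(a(160) + 109653)/(-297736 - 346702) = (160*(-511 + 160) + 109653)/(-297736 - 346702) = (160*(-351) + 109653)/(-644438) = (-56160 + 109653)*(-1/644438) = 53493*(-1/644438) = -53493/644438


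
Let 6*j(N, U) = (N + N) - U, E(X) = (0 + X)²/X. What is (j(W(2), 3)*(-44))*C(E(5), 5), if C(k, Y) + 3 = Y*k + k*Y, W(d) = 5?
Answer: -7238/3 ≈ -2412.7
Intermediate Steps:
E(X) = X (E(X) = X²/X = X)
j(N, U) = -U/6 + N/3 (j(N, U) = ((N + N) - U)/6 = (2*N - U)/6 = (-U + 2*N)/6 = -U/6 + N/3)
C(k, Y) = -3 + 2*Y*k (C(k, Y) = -3 + (Y*k + k*Y) = -3 + (Y*k + Y*k) = -3 + 2*Y*k)
(j(W(2), 3)*(-44))*C(E(5), 5) = ((-⅙*3 + (⅓)*5)*(-44))*(-3 + 2*5*5) = ((-½ + 5/3)*(-44))*(-3 + 50) = ((7/6)*(-44))*47 = -154/3*47 = -7238/3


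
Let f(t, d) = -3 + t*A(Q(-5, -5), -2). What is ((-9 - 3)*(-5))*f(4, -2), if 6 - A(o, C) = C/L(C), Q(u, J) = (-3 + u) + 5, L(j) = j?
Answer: 1020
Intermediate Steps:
Q(u, J) = 2 + u
A(o, C) = 5 (A(o, C) = 6 - C/C = 6 - 1*1 = 6 - 1 = 5)
f(t, d) = -3 + 5*t (f(t, d) = -3 + t*5 = -3 + 5*t)
((-9 - 3)*(-5))*f(4, -2) = ((-9 - 3)*(-5))*(-3 + 5*4) = (-12*(-5))*(-3 + 20) = 60*17 = 1020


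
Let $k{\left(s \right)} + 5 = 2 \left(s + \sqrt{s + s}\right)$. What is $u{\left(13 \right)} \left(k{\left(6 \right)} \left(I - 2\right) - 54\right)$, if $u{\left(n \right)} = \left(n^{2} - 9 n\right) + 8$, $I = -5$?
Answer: $-6180 - 1680 \sqrt{3} \approx -9089.8$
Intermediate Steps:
$k{\left(s \right)} = -5 + 2 s + 2 \sqrt{2} \sqrt{s}$ ($k{\left(s \right)} = -5 + 2 \left(s + \sqrt{s + s}\right) = -5 + 2 \left(s + \sqrt{2 s}\right) = -5 + 2 \left(s + \sqrt{2} \sqrt{s}\right) = -5 + \left(2 s + 2 \sqrt{2} \sqrt{s}\right) = -5 + 2 s + 2 \sqrt{2} \sqrt{s}$)
$u{\left(n \right)} = 8 + n^{2} - 9 n$
$u{\left(13 \right)} \left(k{\left(6 \right)} \left(I - 2\right) - 54\right) = \left(8 + 13^{2} - 117\right) \left(\left(-5 + 2 \cdot 6 + 2 \sqrt{2} \sqrt{6}\right) \left(-5 - 2\right) - 54\right) = \left(8 + 169 - 117\right) \left(\left(-5 + 12 + 4 \sqrt{3}\right) \left(-7\right) - 54\right) = 60 \left(\left(7 + 4 \sqrt{3}\right) \left(-7\right) - 54\right) = 60 \left(\left(-49 - 28 \sqrt{3}\right) - 54\right) = 60 \left(-103 - 28 \sqrt{3}\right) = -6180 - 1680 \sqrt{3}$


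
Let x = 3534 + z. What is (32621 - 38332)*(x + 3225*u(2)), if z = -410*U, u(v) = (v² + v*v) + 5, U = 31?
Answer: -187029539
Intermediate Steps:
u(v) = 5 + 2*v² (u(v) = (v² + v²) + 5 = 2*v² + 5 = 5 + 2*v²)
z = -12710 (z = -410*31 = -12710)
x = -9176 (x = 3534 - 12710 = -9176)
(32621 - 38332)*(x + 3225*u(2)) = (32621 - 38332)*(-9176 + 3225*(5 + 2*2²)) = -5711*(-9176 + 3225*(5 + 2*4)) = -5711*(-9176 + 3225*(5 + 8)) = -5711*(-9176 + 3225*13) = -5711*(-9176 + 41925) = -5711*32749 = -187029539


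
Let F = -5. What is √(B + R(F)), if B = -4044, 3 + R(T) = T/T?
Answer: 17*I*√14 ≈ 63.608*I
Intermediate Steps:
R(T) = -2 (R(T) = -3 + T/T = -3 + 1 = -2)
√(B + R(F)) = √(-4044 - 2) = √(-4046) = 17*I*√14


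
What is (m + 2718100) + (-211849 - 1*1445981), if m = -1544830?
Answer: -484560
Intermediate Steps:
(m + 2718100) + (-211849 - 1*1445981) = (-1544830 + 2718100) + (-211849 - 1*1445981) = 1173270 + (-211849 - 1445981) = 1173270 - 1657830 = -484560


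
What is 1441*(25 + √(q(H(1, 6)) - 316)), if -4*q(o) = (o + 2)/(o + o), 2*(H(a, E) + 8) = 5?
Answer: 36025 + 131*I*√611930/4 ≈ 36025.0 + 25619.0*I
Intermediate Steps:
H(a, E) = -11/2 (H(a, E) = -8 + (½)*5 = -8 + 5/2 = -11/2)
q(o) = -(2 + o)/(8*o) (q(o) = -(o + 2)/(4*(o + o)) = -(2 + o)/(4*(2*o)) = -(2 + o)*1/(2*o)/4 = -(2 + o)/(8*o))
1441*(25 + √(q(H(1, 6)) - 316)) = 1441*(25 + √((-2 - 1*(-11/2))/(8*(-11/2)) - 316)) = 1441*(25 + √((⅛)*(-2/11)*(-2 + 11/2) - 316)) = 1441*(25 + √((⅛)*(-2/11)*(7/2) - 316)) = 1441*(25 + √(-7/88 - 316)) = 1441*(25 + √(-27815/88)) = 1441*(25 + I*√611930/44) = 36025 + 131*I*√611930/4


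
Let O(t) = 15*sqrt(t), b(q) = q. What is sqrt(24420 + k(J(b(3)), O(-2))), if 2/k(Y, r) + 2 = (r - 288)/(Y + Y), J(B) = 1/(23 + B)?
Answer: sqrt(2)*sqrt((45738659 - 2380950*I*sqrt(2))/(3746 - 195*I*sqrt(2))) ≈ 156.27 - 1.2508e-7*I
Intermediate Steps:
k(Y, r) = 2/(-2 + (-288 + r)/(2*Y)) (k(Y, r) = 2/(-2 + (r - 288)/(Y + Y)) = 2/(-2 + (-288 + r)/((2*Y))) = 2/(-2 + (-288 + r)*(1/(2*Y))) = 2/(-2 + (-288 + r)/(2*Y)))
sqrt(24420 + k(J(b(3)), O(-2))) = sqrt(24420 + 4/((23 + 3)*(-288 + 15*sqrt(-2) - 4/(23 + 3)))) = sqrt(24420 + 4/(26*(-288 + 15*(I*sqrt(2)) - 4/26))) = sqrt(24420 + 4*(1/26)/(-288 + 15*I*sqrt(2) - 4*1/26)) = sqrt(24420 + 4*(1/26)/(-288 + 15*I*sqrt(2) - 2/13)) = sqrt(24420 + 4*(1/26)/(-3746/13 + 15*I*sqrt(2))) = sqrt(24420 + 2/(13*(-3746/13 + 15*I*sqrt(2))))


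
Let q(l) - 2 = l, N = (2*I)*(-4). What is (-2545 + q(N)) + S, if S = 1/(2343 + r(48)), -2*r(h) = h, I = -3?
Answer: -5841560/2319 ≈ -2519.0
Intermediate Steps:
N = 24 (N = (2*(-3))*(-4) = -6*(-4) = 24)
r(h) = -h/2
q(l) = 2 + l
S = 1/2319 (S = 1/(2343 - ½*48) = 1/(2343 - 24) = 1/2319 ≈ 0.00043122)
(-2545 + q(N)) + S = (-2545 + (2 + 24)) + 1/2319 = (-2545 + 26) + 1/2319 = -2519 + 1/2319 = -5841560/2319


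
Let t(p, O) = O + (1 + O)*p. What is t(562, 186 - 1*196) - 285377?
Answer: -290445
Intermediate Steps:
t(p, O) = O + p*(1 + O)
t(562, 186 - 1*196) - 285377 = ((186 - 1*196) + 562 + (186 - 1*196)*562) - 285377 = ((186 - 196) + 562 + (186 - 196)*562) - 285377 = (-10 + 562 - 10*562) - 285377 = (-10 + 562 - 5620) - 285377 = -5068 - 285377 = -290445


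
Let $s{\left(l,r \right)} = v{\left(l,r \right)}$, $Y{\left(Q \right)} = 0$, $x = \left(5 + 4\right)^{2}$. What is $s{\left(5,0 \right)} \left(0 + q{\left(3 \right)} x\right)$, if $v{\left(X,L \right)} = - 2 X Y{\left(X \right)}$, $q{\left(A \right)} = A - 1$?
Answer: $0$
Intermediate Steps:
$x = 81$ ($x = 9^{2} = 81$)
$q{\left(A \right)} = -1 + A$ ($q{\left(A \right)} = A - 1 = -1 + A$)
$v{\left(X,L \right)} = 0$ ($v{\left(X,L \right)} = - 2 X 0 = 0$)
$s{\left(l,r \right)} = 0$
$s{\left(5,0 \right)} \left(0 + q{\left(3 \right)} x\right) = 0 \left(0 + \left(-1 + 3\right) 81\right) = 0 \left(0 + 2 \cdot 81\right) = 0 \left(0 + 162\right) = 0 \cdot 162 = 0$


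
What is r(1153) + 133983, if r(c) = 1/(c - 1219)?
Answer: 8842877/66 ≈ 1.3398e+5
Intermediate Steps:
r(c) = 1/(-1219 + c)
r(1153) + 133983 = 1/(-1219 + 1153) + 133983 = 1/(-66) + 133983 = -1/66 + 133983 = 8842877/66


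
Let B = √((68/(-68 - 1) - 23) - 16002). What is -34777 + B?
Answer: -34777 + I*√76299717/69 ≈ -34777.0 + 126.59*I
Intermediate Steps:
B = I*√76299717/69 (B = √((68/(-69) - 23) - 16002) = √((68*(-1/69) - 23) - 16002) = √((-68/69 - 23) - 16002) = √(-1655/69 - 16002) = √(-1105793/69) = I*√76299717/69 ≈ 126.59*I)
-34777 + B = -34777 + I*√76299717/69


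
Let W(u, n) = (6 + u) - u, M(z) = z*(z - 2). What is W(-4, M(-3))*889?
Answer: 5334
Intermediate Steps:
M(z) = z*(-2 + z)
W(u, n) = 6
W(-4, M(-3))*889 = 6*889 = 5334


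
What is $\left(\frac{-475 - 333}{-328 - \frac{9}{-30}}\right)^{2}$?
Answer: $\frac{65286400}{10738729} \approx 6.0795$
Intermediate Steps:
$\left(\frac{-475 - 333}{-328 - \frac{9}{-30}}\right)^{2} = \left(- \frac{808}{-328 - - \frac{3}{10}}\right)^{2} = \left(- \frac{808}{-328 + \frac{3}{10}}\right)^{2} = \left(- \frac{808}{- \frac{3277}{10}}\right)^{2} = \left(\left(-808\right) \left(- \frac{10}{3277}\right)\right)^{2} = \left(\frac{8080}{3277}\right)^{2} = \frac{65286400}{10738729}$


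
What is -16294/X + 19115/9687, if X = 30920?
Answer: 216597911/149761020 ≈ 1.4463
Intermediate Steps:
-16294/X + 19115/9687 = -16294/30920 + 19115/9687 = -16294*1/30920 + 19115*(1/9687) = -8147/15460 + 19115/9687 = 216597911/149761020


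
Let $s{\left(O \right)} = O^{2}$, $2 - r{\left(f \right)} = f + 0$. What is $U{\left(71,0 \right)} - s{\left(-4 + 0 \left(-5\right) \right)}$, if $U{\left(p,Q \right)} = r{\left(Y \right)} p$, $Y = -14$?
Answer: $1120$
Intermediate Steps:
$r{\left(f \right)} = 2 - f$ ($r{\left(f \right)} = 2 - \left(f + 0\right) = 2 - f$)
$U{\left(p,Q \right)} = 16 p$ ($U{\left(p,Q \right)} = \left(2 - -14\right) p = \left(2 + 14\right) p = 16 p$)
$U{\left(71,0 \right)} - s{\left(-4 + 0 \left(-5\right) \right)} = 16 \cdot 71 - \left(-4 + 0 \left(-5\right)\right)^{2} = 1136 - \left(-4 + 0\right)^{2} = 1136 - \left(-4\right)^{2} = 1136 - 16 = 1120$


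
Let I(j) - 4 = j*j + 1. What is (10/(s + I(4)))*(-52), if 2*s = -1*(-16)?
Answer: -520/29 ≈ -17.931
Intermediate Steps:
I(j) = 5 + j² (I(j) = 4 + (j*j + 1) = 4 + (j² + 1) = 4 + (1 + j²) = 5 + j²)
s = 8 (s = (-1*(-16))/2 = (½)*16 = 8)
(10/(s + I(4)))*(-52) = (10/(8 + (5 + 4²)))*(-52) = (10/(8 + (5 + 16)))*(-52) = (10/(8 + 21))*(-52) = (10/29)*(-52) = -520/29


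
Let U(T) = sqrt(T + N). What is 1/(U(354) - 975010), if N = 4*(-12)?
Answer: -487505/475322249897 - 3*sqrt(34)/950644499794 ≈ -1.0256e-6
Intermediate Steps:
N = -48
U(T) = sqrt(-48 + T) (U(T) = sqrt(T - 48) = sqrt(-48 + T))
1/(U(354) - 975010) = 1/(sqrt(-48 + 354) - 975010) = 1/(sqrt(306) - 975010) = 1/(3*sqrt(34) - 975010) = 1/(-975010 + 3*sqrt(34))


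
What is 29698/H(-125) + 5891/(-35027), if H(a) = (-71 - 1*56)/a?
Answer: 130028232593/4448429 ≈ 29230.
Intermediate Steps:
H(a) = -127/a (H(a) = (-71 - 56)/a = -127/a)
29698/H(-125) + 5891/(-35027) = 29698/((-127/(-125))) + 5891/(-35027) = 29698/((-127*(-1/125))) + 5891*(-1/35027) = 29698/(127/125) - 5891/35027 = 29698*(125/127) - 5891/35027 = 3712250/127 - 5891/35027 = 130028232593/4448429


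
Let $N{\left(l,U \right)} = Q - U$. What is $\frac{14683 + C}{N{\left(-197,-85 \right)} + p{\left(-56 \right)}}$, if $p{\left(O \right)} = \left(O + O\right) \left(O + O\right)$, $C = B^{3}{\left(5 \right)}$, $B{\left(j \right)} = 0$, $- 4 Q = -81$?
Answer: $\frac{58732}{50597} \approx 1.1608$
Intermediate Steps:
$Q = \frac{81}{4}$ ($Q = \left(- \frac{1}{4}\right) \left(-81\right) = \frac{81}{4} \approx 20.25$)
$N{\left(l,U \right)} = \frac{81}{4} - U$
$C = 0$ ($C = 0^{3} = 0$)
$p{\left(O \right)} = 4 O^{2}$ ($p{\left(O \right)} = 2 O 2 O = 4 O^{2}$)
$\frac{14683 + C}{N{\left(-197,-85 \right)} + p{\left(-56 \right)}} = \frac{14683 + 0}{\left(\frac{81}{4} - -85\right) + 4 \left(-56\right)^{2}} = \frac{14683}{\left(\frac{81}{4} + 85\right) + 4 \cdot 3136} = \frac{14683}{\frac{421}{4} + 12544} = \frac{14683}{\frac{50597}{4}} = 14683 \cdot \frac{4}{50597} = \frac{58732}{50597}$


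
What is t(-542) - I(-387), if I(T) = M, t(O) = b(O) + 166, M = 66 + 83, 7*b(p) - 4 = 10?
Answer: 19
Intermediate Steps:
b(p) = 2 (b(p) = 4/7 + (⅐)*10 = 4/7 + 10/7 = 2)
M = 149
t(O) = 168 (t(O) = 2 + 166 = 168)
I(T) = 149
t(-542) - I(-387) = 168 - 1*149 = 168 - 149 = 19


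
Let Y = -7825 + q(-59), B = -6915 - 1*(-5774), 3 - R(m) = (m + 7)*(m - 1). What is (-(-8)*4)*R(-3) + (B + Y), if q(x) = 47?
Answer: -8311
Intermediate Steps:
R(m) = 3 - (-1 + m)*(7 + m) (R(m) = 3 - (m + 7)*(m - 1) = 3 - (7 + m)*(-1 + m) = 3 - (-1 + m)*(7 + m))
B = -1141 (B = -6915 + 5774 = -1141)
Y = -7778 (Y = -7825 + 47 = -7778)
(-(-8)*4)*R(-3) + (B + Y) = (-(-8)*4)*(10 - 1*(-3)² - 6*(-3)) + (-1141 - 7778) = (-8*(-4))*(10 - 1*9 + 18) - 8919 = 32*(10 - 9 + 18) - 8919 = 32*19 - 8919 = 608 - 8919 = -8311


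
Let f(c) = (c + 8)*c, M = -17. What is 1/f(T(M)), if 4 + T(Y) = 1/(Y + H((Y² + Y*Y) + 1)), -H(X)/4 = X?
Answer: -5442889/87086223 ≈ -0.062500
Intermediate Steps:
H(X) = -4*X
T(Y) = -4 + 1/(-4 + Y - 8*Y²) (T(Y) = -4 + 1/(Y - 4*((Y² + Y*Y) + 1)) = -4 + 1/(Y - 4*((Y² + Y²) + 1)) = -4 + 1/(Y - 4*(2*Y² + 1)) = -4 + 1/(Y - 4*(1 + 2*Y²)) = -4 + 1/(Y + (-4 - 8*Y²)) = -4 + 1/(-4 + Y - 8*Y²))
f(c) = c*(8 + c) (f(c) = (8 + c)*c = c*(8 + c))
1/f(T(M)) = 1/(((17 - 4*(-17) + 32*(-17)²)/(-4 - 17 - 8*(-17)²))*(8 + (17 - 4*(-17) + 32*(-17)²)/(-4 - 17 - 8*(-17)²))) = 1/(((17 + 68 + 32*289)/(-4 - 17 - 8*289))*(8 + (17 + 68 + 32*289)/(-4 - 17 - 8*289))) = 1/(((17 + 68 + 9248)/(-4 - 17 - 2312))*(8 + (17 + 68 + 9248)/(-4 - 17 - 2312))) = 1/((9333/(-2333))*(8 + 9333/(-2333))) = 1/((-1/2333*9333)*(8 - 1/2333*9333)) = 1/(-9333*(8 - 9333/2333)/2333) = 1/(-9333/2333*9331/2333) = 1/(-87086223/5442889) = -5442889/87086223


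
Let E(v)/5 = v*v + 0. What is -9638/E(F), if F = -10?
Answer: -4819/250 ≈ -19.276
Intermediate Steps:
E(v) = 5*v² (E(v) = 5*(v*v + 0) = 5*(v² + 0) = 5*v²)
-9638/E(F) = -9638/(5*(-10)²) = -9638/(5*100) = -9638/500 = -9638*1/500 = -4819/250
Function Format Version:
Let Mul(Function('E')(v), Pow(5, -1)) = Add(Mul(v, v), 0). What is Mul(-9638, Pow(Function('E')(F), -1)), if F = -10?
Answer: Rational(-4819, 250) ≈ -19.276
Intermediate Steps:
Function('E')(v) = Mul(5, Pow(v, 2)) (Function('E')(v) = Mul(5, Add(Mul(v, v), 0)) = Mul(5, Add(Pow(v, 2), 0)) = Mul(5, Pow(v, 2)))
Mul(-9638, Pow(Function('E')(F), -1)) = Mul(-9638, Pow(Mul(5, Pow(-10, 2)), -1)) = Mul(-9638, Pow(Mul(5, 100), -1)) = Mul(-9638, Pow(500, -1)) = Mul(-9638, Rational(1, 500)) = Rational(-4819, 250)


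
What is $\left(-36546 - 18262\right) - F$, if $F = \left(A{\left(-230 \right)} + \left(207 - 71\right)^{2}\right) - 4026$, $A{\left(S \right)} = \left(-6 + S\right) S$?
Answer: $-123558$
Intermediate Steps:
$A{\left(S \right)} = S \left(-6 + S\right)$
$F = 68750$ ($F = \left(- 230 \left(-6 - 230\right) + \left(207 - 71\right)^{2}\right) - 4026 = \left(\left(-230\right) \left(-236\right) + 136^{2}\right) - 4026 = \left(54280 + 18496\right) - 4026 = 72776 - 4026 = 68750$)
$\left(-36546 - 18262\right) - F = \left(-36546 - 18262\right) - 68750 = -54808 - 68750 = -123558$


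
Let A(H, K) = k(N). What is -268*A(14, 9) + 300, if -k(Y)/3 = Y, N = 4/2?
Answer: 1908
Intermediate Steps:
N = 2 (N = 4*(1/2) = 2)
k(Y) = -3*Y
A(H, K) = -6 (A(H, K) = -3*2 = -6)
-268*A(14, 9) + 300 = -268*(-6) + 300 = 1608 + 300 = 1908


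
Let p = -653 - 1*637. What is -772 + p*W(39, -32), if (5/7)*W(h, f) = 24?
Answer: -44116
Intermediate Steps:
W(h, f) = 168/5 (W(h, f) = (7/5)*24 = 168/5)
p = -1290 (p = -653 - 637 = -1290)
-772 + p*W(39, -32) = -772 - 1290*168/5 = -772 - 43344 = -44116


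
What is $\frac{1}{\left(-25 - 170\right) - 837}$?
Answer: $- \frac{1}{1032} \approx -0.00096899$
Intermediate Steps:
$\frac{1}{\left(-25 - 170\right) - 837} = \frac{1}{-195 - 837} = \frac{1}{-1032} = - \frac{1}{1032}$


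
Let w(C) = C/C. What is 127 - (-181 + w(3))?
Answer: 307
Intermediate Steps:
w(C) = 1
127 - (-181 + w(3)) = 127 - (-181 + 1) = 127 - 1*(-180) = 127 + 180 = 307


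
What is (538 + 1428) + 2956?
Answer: 4922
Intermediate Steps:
(538 + 1428) + 2956 = 1966 + 2956 = 4922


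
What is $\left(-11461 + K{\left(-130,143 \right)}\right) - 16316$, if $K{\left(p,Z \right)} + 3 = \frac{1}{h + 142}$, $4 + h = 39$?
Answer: $- \frac{4917059}{177} \approx -27780.0$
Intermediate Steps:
$h = 35$ ($h = -4 + 39 = 35$)
$K{\left(p,Z \right)} = - \frac{530}{177}$ ($K{\left(p,Z \right)} = -3 + \frac{1}{35 + 142} = -3 + \frac{1}{177} = - \frac{530}{177}$)
$\left(-11461 + K{\left(-130,143 \right)}\right) - 16316 = \left(-11461 - \frac{530}{177}\right) - 16316 = - \frac{2029127}{177} - 16316 = - \frac{4917059}{177}$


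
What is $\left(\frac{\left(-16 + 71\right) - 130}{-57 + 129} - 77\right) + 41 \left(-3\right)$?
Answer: $- \frac{4825}{24} \approx -201.04$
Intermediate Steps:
$\left(\frac{\left(-16 + 71\right) - 130}{-57 + 129} - 77\right) + 41 \left(-3\right) = \left(\frac{55 - 130}{72} - 77\right) - 123 = \left(\left(-75\right) \frac{1}{72} - 77\right) - 123 = \left(- \frac{25}{24} - 77\right) - 123 = - \frac{1873}{24} - 123 = - \frac{4825}{24}$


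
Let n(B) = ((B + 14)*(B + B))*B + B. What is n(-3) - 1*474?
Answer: -279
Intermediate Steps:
n(B) = B + 2*B**2*(14 + B) (n(B) = ((14 + B)*(2*B))*B + B = (2*B*(14 + B))*B + B = 2*B**2*(14 + B) + B = B + 2*B**2*(14 + B))
n(-3) - 1*474 = -3*(1 + 2*(-3)**2 + 28*(-3)) - 1*474 = -3*(1 + 2*9 - 84) - 474 = -3*(1 + 18 - 84) - 474 = -3*(-65) - 474 = 195 - 474 = -279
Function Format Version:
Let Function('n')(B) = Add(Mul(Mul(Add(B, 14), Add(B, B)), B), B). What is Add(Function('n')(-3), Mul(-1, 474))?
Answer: -279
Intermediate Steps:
Function('n')(B) = Add(B, Mul(2, Pow(B, 2), Add(14, B))) (Function('n')(B) = Add(Mul(Mul(Add(14, B), Mul(2, B)), B), B) = Add(Mul(Mul(2, B, Add(14, B)), B), B) = Add(Mul(2, Pow(B, 2), Add(14, B)), B) = Add(B, Mul(2, Pow(B, 2), Add(14, B))))
Add(Function('n')(-3), Mul(-1, 474)) = Add(Mul(-3, Add(1, Mul(2, Pow(-3, 2)), Mul(28, -3))), Mul(-1, 474)) = Add(Mul(-3, Add(1, Mul(2, 9), -84)), -474) = Add(Mul(-3, Add(1, 18, -84)), -474) = Add(Mul(-3, -65), -474) = Add(195, -474) = -279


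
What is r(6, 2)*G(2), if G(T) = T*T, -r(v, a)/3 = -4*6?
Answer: 288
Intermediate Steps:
r(v, a) = 72 (r(v, a) = -(-12)*6 = -3*(-24) = 72)
G(T) = T**2
r(6, 2)*G(2) = 72*2**2 = 72*4 = 288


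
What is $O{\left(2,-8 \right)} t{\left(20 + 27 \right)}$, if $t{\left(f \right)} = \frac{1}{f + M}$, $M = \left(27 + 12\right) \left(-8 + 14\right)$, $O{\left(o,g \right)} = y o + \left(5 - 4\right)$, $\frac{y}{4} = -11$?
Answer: $- \frac{87}{281} \approx -0.30961$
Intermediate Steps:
$y = -44$ ($y = 4 \left(-11\right) = -44$)
$O{\left(o,g \right)} = 1 - 44 o$ ($O{\left(o,g \right)} = - 44 o + \left(5 - 4\right) = - 44 o + 1 = 1 - 44 o$)
$M = 234$ ($M = 39 \cdot 6 = 234$)
$t{\left(f \right)} = \frac{1}{234 + f}$ ($t{\left(f \right)} = \frac{1}{f + 234} = \frac{1}{234 + f}$)
$O{\left(2,-8 \right)} t{\left(20 + 27 \right)} = \frac{1 - 88}{234 + \left(20 + 27\right)} = \frac{1 - 88}{234 + 47} = - \frac{87}{281}$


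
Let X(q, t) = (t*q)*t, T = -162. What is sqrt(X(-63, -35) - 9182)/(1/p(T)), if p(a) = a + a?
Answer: -324*I*sqrt(86357) ≈ -95213.0*I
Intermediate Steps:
p(a) = 2*a
X(q, t) = q*t**2 (X(q, t) = (q*t)*t = q*t**2)
sqrt(X(-63, -35) - 9182)/(1/p(T)) = sqrt(-63*(-35)**2 - 9182)/(1/(2*(-162))) = sqrt(-63*1225 - 9182)/(1/(-324)) = sqrt(-77175 - 9182)/(-1/324) = sqrt(-86357)*(-324) = (I*sqrt(86357))*(-324) = -324*I*sqrt(86357)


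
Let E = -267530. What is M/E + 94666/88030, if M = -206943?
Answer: 4354318727/2355066590 ≈ 1.8489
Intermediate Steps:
M/E + 94666/88030 = -206943/(-267530) + 94666/88030 = -206943*(-1/267530) + 94666*(1/88030) = 206943/267530 + 47333/44015 = 4354318727/2355066590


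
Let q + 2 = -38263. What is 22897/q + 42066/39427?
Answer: 706895471/1508674155 ≈ 0.46855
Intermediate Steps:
q = -38265 (q = -2 - 38263 = -38265)
22897/q + 42066/39427 = 22897/(-38265) + 42066/39427 = 22897*(-1/38265) + 42066*(1/39427) = -22897/38265 + 42066/39427 = 706895471/1508674155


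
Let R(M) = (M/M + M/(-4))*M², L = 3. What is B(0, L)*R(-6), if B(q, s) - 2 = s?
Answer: 450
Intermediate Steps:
B(q, s) = 2 + s
R(M) = M²*(1 - M/4) (R(M) = (1 + M*(-¼))*M² = (1 - M/4)*M² = M²*(1 - M/4))
B(0, L)*R(-6) = (2 + 3)*((¼)*(-6)²*(4 - 1*(-6))) = 5*((¼)*36*(4 + 6)) = 5*((¼)*36*10) = 5*90 = 450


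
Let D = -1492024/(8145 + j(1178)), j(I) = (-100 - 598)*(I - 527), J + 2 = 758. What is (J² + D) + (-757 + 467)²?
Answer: 292581023932/446253 ≈ 6.5564e+5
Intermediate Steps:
J = 756 (J = -2 + 758 = 756)
j(I) = 367846 - 698*I (j(I) = -698*(-527 + I) = 367846 - 698*I)
D = 1492024/446253 (D = -1492024/(8145 + (367846 - 698*1178)) = -1492024/(8145 + (367846 - 822244)) = -1492024/(8145 - 454398) = -1492024/(-446253) = -1492024*(-1/446253) = 1492024/446253 ≈ 3.3434)
(J² + D) + (-757 + 467)² = (756² + 1492024/446253) + (-757 + 467)² = (571536 + 1492024/446253) + (-290)² = 255051146632/446253 + 84100 = 292581023932/446253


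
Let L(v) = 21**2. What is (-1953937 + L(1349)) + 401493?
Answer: -1552003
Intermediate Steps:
L(v) = 441
(-1953937 + L(1349)) + 401493 = (-1953937 + 441) + 401493 = -1953496 + 401493 = -1552003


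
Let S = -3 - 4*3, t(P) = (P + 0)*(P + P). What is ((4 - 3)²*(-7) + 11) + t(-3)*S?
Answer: -266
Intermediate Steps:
t(P) = 2*P² (t(P) = P*(2*P) = 2*P²)
S = -15 (S = -3 - 12 = -15)
((4 - 3)²*(-7) + 11) + t(-3)*S = ((4 - 3)²*(-7) + 11) + (2*(-3)²)*(-15) = (1²*(-7) + 11) + (2*9)*(-15) = (1*(-7) + 11) + 18*(-15) = (-7 + 11) - 270 = 4 - 270 = -266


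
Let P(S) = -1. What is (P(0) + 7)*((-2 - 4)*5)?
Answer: -180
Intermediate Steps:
(P(0) + 7)*((-2 - 4)*5) = (-1 + 7)*((-2 - 4)*5) = 6*(-6*5) = 6*(-30) = -180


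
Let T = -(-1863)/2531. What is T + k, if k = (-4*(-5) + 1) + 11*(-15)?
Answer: -362601/2531 ≈ -143.26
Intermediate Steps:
k = -144 (k = (20 + 1) - 165 = 21 - 165 = -144)
T = 1863/2531 (T = -(-1863)/2531 = -1*(-1863/2531) = 1863/2531 ≈ 0.73607)
T + k = 1863/2531 - 144 = -362601/2531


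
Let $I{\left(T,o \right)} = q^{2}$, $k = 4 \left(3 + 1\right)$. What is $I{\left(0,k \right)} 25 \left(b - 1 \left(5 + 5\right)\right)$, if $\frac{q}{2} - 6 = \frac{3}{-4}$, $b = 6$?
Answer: $-11025$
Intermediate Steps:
$q = \frac{21}{2}$ ($q = 12 + 2 \frac{3}{-4} = 12 + 2 \cdot 3 \left(- \frac{1}{4}\right) = 12 + 2 \left(- \frac{3}{4}\right) = 12 - \frac{3}{2} = \frac{21}{2} \approx 10.5$)
$k = 16$ ($k = 4 \cdot 4 = 16$)
$I{\left(T,o \right)} = \frac{441}{4}$ ($I{\left(T,o \right)} = \left(\frac{21}{2}\right)^{2} = \frac{441}{4}$)
$I{\left(0,k \right)} 25 \left(b - 1 \left(5 + 5\right)\right) = \frac{441}{4} \cdot 25 \left(6 - 1 \left(5 + 5\right)\right) = \frac{11025 \left(6 - 1 \cdot 10\right)}{4} = \frac{11025 \left(6 - 10\right)}{4} = \frac{11025}{4} \left(-4\right) = -11025$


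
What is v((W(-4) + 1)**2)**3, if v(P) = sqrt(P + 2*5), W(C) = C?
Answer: 19*sqrt(19) ≈ 82.819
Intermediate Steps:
v(P) = sqrt(10 + P) (v(P) = sqrt(P + 10) = sqrt(10 + P))
v((W(-4) + 1)**2)**3 = (sqrt(10 + (-4 + 1)**2))**3 = (sqrt(10 + (-3)**2))**3 = (sqrt(10 + 9))**3 = (sqrt(19))**3 = 19*sqrt(19)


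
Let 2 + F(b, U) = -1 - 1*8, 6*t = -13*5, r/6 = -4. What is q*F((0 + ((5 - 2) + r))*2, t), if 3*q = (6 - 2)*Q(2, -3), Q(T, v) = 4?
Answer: -176/3 ≈ -58.667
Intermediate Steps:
r = -24 (r = 6*(-4) = -24)
t = -65/6 (t = (-13*5)/6 = (1/6)*(-65) = -65/6 ≈ -10.833)
q = 16/3 (q = ((6 - 2)*4)/3 = (4*4)/3 = (1/3)*16 = 16/3 ≈ 5.3333)
F(b, U) = -11 (F(b, U) = -2 + (-1 - 1*8) = -2 + (-1 - 8) = -2 - 9 = -11)
q*F((0 + ((5 - 2) + r))*2, t) = (16/3)*(-11) = -176/3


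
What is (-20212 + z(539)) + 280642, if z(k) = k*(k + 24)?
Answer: 563887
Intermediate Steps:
z(k) = k*(24 + k)
(-20212 + z(539)) + 280642 = (-20212 + 539*(24 + 539)) + 280642 = (-20212 + 539*563) + 280642 = (-20212 + 303457) + 280642 = 283245 + 280642 = 563887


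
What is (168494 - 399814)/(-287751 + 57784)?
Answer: 231320/229967 ≈ 1.0059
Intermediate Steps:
(168494 - 399814)/(-287751 + 57784) = -231320/(-229967) = -231320*(-1/229967) = 231320/229967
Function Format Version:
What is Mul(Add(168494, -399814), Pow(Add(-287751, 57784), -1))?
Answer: Rational(231320, 229967) ≈ 1.0059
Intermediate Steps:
Mul(Add(168494, -399814), Pow(Add(-287751, 57784), -1)) = Mul(-231320, Pow(-229967, -1)) = Mul(-231320, Rational(-1, 229967)) = Rational(231320, 229967)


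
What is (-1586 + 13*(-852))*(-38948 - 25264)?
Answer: 813052344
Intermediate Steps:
(-1586 + 13*(-852))*(-38948 - 25264) = (-1586 - 11076)*(-64212) = -12662*(-64212) = 813052344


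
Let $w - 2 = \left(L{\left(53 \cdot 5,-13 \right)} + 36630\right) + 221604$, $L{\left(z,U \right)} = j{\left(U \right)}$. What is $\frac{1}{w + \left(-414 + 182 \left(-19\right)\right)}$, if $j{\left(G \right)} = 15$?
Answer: $\frac{1}{254379} \approx 3.9311 \cdot 10^{-6}$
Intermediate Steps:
$L{\left(z,U \right)} = 15$
$w = 258251$ ($w = 2 + \left(\left(15 + 36630\right) + 221604\right) = 2 + \left(36645 + 221604\right) = 2 + 258249 = 258251$)
$\frac{1}{w + \left(-414 + 182 \left(-19\right)\right)} = \frac{1}{258251 + \left(-414 + 182 \left(-19\right)\right)} = \frac{1}{258251 - 3872} = \frac{1}{254379}$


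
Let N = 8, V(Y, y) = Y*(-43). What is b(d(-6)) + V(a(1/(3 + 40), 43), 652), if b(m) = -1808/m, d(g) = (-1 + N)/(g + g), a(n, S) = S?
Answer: 8753/7 ≈ 1250.4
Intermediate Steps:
V(Y, y) = -43*Y
d(g) = 7/(2*g) (d(g) = (-1 + 8)/(g + g) = 7/((2*g)) = 7*(1/(2*g)) = 7/(2*g))
b(d(-6)) + V(a(1/(3 + 40), 43), 652) = -1808/((7/2)/(-6)) - 43*43 = -1808/((7/2)*(-1/6)) - 1849 = -1808/(-7/12) - 1849 = -1808*(-12/7) - 1849 = 21696/7 - 1849 = 8753/7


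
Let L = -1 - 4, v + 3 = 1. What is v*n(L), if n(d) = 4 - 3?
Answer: -2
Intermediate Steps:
v = -2 (v = -3 + 1 = -2)
L = -5
n(d) = 1
v*n(L) = -2*1 = -2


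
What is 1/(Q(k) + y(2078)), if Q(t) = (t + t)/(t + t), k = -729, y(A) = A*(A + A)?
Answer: 1/8636169 ≈ 1.1579e-7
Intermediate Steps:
y(A) = 2*A**2 (y(A) = A*(2*A) = 2*A**2)
Q(t) = 1 (Q(t) = (2*t)/((2*t)) = (2*t)*(1/(2*t)) = 1)
1/(Q(k) + y(2078)) = 1/(1 + 2*2078**2) = 1/(1 + 2*4318084) = 1/(1 + 8636168) = 1/8636169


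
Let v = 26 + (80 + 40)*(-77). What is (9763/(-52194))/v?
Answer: 9763/480915516 ≈ 2.0301e-5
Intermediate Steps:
v = -9214 (v = 26 + 120*(-77) = 26 - 9240 = -9214)
(9763/(-52194))/v = (9763/(-52194))/(-9214) = (9763*(-1/52194))*(-1/9214) = -9763/52194*(-1/9214) = 9763/480915516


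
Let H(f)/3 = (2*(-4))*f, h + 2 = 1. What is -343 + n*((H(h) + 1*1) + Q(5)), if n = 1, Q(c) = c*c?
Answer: -293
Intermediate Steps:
Q(c) = c**2
h = -1 (h = -2 + 1 = -1)
H(f) = -24*f (H(f) = 3*((2*(-4))*f) = 3*(-8*f) = -24*f)
-343 + n*((H(h) + 1*1) + Q(5)) = -343 + 1*((-24*(-1) + 1*1) + 5**2) = -343 + 1*((24 + 1) + 25) = -343 + 1*(25 + 25) = -343 + 1*50 = -343 + 50 = -293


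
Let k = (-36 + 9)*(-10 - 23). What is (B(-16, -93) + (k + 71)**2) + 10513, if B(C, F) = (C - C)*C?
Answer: 935957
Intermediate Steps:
B(C, F) = 0 (B(C, F) = 0*C = 0)
k = 891 (k = -27*(-33) = 891)
(B(-16, -93) + (k + 71)**2) + 10513 = (0 + (891 + 71)**2) + 10513 = (0 + 962**2) + 10513 = (0 + 925444) + 10513 = 925444 + 10513 = 935957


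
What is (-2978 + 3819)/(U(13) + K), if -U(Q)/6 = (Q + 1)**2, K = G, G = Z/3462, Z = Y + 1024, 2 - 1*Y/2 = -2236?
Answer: -1455771/2032906 ≈ -0.71610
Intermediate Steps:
Y = 4476 (Y = 4 - 2*(-2236) = 4 + 4472 = 4476)
Z = 5500 (Z = 4476 + 1024 = 5500)
G = 2750/1731 (G = 5500/3462 = 5500*(1/3462) = 2750/1731 ≈ 1.5887)
K = 2750/1731 ≈ 1.5887
U(Q) = -6*(1 + Q)**2 (U(Q) = -6*(Q + 1)**2 = -6*(1 + Q)**2)
(-2978 + 3819)/(U(13) + K) = (-2978 + 3819)/(-6*(1 + 13)**2 + 2750/1731) = 841/(-6*14**2 + 2750/1731) = 841/(-6*196 + 2750/1731) = 841/(-1176 + 2750/1731) = 841/(-2032906/1731) = 841*(-1731/2032906) = -1455771/2032906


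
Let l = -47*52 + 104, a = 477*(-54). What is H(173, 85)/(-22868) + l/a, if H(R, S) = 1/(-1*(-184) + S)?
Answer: 799692529/8802785052 ≈ 0.090845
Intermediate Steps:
H(R, S) = 1/(184 + S)
a = -25758
l = -2340 (l = -2444 + 104 = -2340)
H(173, 85)/(-22868) + l/a = 1/((184 + 85)*(-22868)) - 2340/(-25758) = -1/22868/269 - 2340*(-1/25758) = (1/269)*(-1/22868) + 130/1431 = -1/6151492 + 130/1431 = 799692529/8802785052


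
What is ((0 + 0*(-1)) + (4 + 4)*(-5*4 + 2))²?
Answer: 20736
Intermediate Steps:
((0 + 0*(-1)) + (4 + 4)*(-5*4 + 2))² = ((0 + 0) + 8*(-20 + 2))² = (0 + 8*(-18))² = (0 - 144)² = (-144)² = 20736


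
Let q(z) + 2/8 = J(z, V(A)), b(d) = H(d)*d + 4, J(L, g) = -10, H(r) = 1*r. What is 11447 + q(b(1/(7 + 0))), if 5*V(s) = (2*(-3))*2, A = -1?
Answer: 45747/4 ≈ 11437.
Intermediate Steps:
H(r) = r
V(s) = -12/5 (V(s) = ((2*(-3))*2)/5 = (-6*2)/5 = (⅕)*(-12) = -12/5)
b(d) = 4 + d² (b(d) = d*d + 4 = d² + 4 = 4 + d²)
q(z) = -41/4 (q(z) = -¼ - 10 = -41/4)
11447 + q(b(1/(7 + 0))) = 11447 - 41/4 = 45747/4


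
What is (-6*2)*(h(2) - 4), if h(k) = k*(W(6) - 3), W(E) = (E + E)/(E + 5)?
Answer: 1032/11 ≈ 93.818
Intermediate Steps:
W(E) = 2*E/(5 + E) (W(E) = (2*E)/(5 + E) = 2*E/(5 + E))
h(k) = -21*k/11 (h(k) = k*(2*6/(5 + 6) - 3) = k*(2*6/11 - 3) = k*(2*6*(1/11) - 3) = k*(12/11 - 3) = k*(-21/11) = -21*k/11)
(-6*2)*(h(2) - 4) = (-6*2)*(-21/11*2 - 4) = -12*(-42/11 - 4) = -12*(-86/11) = 1032/11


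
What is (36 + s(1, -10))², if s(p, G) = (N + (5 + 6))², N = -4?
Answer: 7225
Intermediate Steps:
s(p, G) = 49 (s(p, G) = (-4 + (5 + 6))² = (-4 + 11)² = 7² = 49)
(36 + s(1, -10))² = (36 + 49)² = 85² = 7225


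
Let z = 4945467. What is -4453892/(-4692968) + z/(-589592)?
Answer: -2572867410499/345867048632 ≈ -7.4389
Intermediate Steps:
-4453892/(-4692968) + z/(-589592) = -4453892/(-4692968) + 4945467/(-589592) = -4453892*(-1/4692968) + 4945467*(-1/589592) = 1113473/1173242 - 4945467/589592 = -2572867410499/345867048632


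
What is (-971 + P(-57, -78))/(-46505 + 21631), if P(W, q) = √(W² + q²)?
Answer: 971/24874 - 3*√1037/24874 ≈ 0.035153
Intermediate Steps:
(-971 + P(-57, -78))/(-46505 + 21631) = (-971 + √((-57)² + (-78)²))/(-46505 + 21631) = (-971 + √(3249 + 6084))/(-24874) = (-971 + √9333)*(-1/24874) = (-971 + 3*√1037)*(-1/24874) = 971/24874 - 3*√1037/24874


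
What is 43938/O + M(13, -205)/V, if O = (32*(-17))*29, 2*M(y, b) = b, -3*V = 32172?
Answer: -58696759/21147728 ≈ -2.7756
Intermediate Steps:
V = -10724 (V = -1/3*32172 = -10724)
M(y, b) = b/2
O = -15776 (O = -544*29 = -15776)
43938/O + M(13, -205)/V = 43938/(-15776) + ((1/2)*(-205))/(-10724) = 43938*(-1/15776) - 205/2*(-1/10724) = -21969/7888 + 205/21448 = -58696759/21147728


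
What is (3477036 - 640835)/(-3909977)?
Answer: -2836201/3909977 ≈ -0.72538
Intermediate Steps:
(3477036 - 640835)/(-3909977) = 2836201*(-1/3909977) = -2836201/3909977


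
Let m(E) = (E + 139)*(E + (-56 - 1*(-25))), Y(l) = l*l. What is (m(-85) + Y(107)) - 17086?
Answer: -11901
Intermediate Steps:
Y(l) = l²
m(E) = (-31 + E)*(139 + E) (m(E) = (139 + E)*(E + (-56 + 25)) = (139 + E)*(E - 31) = (139 + E)*(-31 + E) = (-31 + E)*(139 + E))
(m(-85) + Y(107)) - 17086 = ((-4309 + (-85)² + 108*(-85)) + 107²) - 17086 = ((-4309 + 7225 - 9180) + 11449) - 17086 = (-6264 + 11449) - 17086 = 5185 - 17086 = -11901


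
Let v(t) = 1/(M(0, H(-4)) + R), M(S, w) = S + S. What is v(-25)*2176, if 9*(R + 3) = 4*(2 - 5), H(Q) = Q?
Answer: -6528/13 ≈ -502.15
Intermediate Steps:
R = -13/3 (R = -3 + (4*(2 - 5))/9 = -3 + (4*(-3))/9 = -3 + (⅑)*(-12) = -3 - 4/3 = -13/3 ≈ -4.3333)
M(S, w) = 2*S
v(t) = -3/13 (v(t) = 1/(2*0 - 13/3) = 1/(0 - 13/3) = 1/(-13/3) = -3/13)
v(-25)*2176 = -3/13*2176 = -6528/13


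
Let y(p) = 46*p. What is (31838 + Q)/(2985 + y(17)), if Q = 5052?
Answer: 36890/3767 ≈ 9.7929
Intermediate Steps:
(31838 + Q)/(2985 + y(17)) = (31838 + 5052)/(2985 + 46*17) = 36890/(2985 + 782) = 36890/3767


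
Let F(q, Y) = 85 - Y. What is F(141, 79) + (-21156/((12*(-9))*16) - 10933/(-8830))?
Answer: 12385381/635760 ≈ 19.481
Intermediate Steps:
F(141, 79) + (-21156/((12*(-9))*16) - 10933/(-8830)) = (85 - 1*79) + (-21156/((12*(-9))*16) - 10933/(-8830)) = (85 - 79) + (-21156/((-108*16)) - 10933*(-1/8830)) = 6 + (-21156/(-1728) + 10933/8830) = 6 + (-21156*(-1/1728) + 10933/8830) = 6 + (1763/144 + 10933/8830) = 6 + 8570821/635760 = 12385381/635760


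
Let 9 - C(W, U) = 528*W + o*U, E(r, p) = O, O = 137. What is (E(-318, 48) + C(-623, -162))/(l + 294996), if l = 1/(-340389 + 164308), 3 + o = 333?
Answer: 2694391462/2077727627 ≈ 1.2968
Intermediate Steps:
o = 330 (o = -3 + 333 = 330)
E(r, p) = 137
l = -1/176081 (l = 1/(-176081) = -1/176081 ≈ -5.6792e-6)
C(W, U) = 9 - 528*W - 330*U (C(W, U) = 9 - (528*W + 330*U) = 9 - (330*U + 528*W) = 9 + (-528*W - 330*U) = 9 - 528*W - 330*U)
(E(-318, 48) + C(-623, -162))/(l + 294996) = (137 + (9 - 528*(-623) - 330*(-162)))/(-1/176081 + 294996) = (137 + (9 + 328944 + 53460))/(51943190675/176081) = (137 + 382413)*(176081/51943190675) = 382550*(176081/51943190675) = 2694391462/2077727627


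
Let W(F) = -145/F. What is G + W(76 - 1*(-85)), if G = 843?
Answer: 135578/161 ≈ 842.10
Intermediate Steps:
G + W(76 - 1*(-85)) = 843 - 145/(76 - 1*(-85)) = 843 - 145/(76 + 85) = 843 - 145/161 = 135578/161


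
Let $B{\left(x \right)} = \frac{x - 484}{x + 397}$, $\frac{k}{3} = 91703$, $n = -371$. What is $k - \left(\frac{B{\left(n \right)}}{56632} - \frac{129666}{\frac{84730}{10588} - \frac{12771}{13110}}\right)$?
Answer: $\frac{17570568976102435329}{59853805693136} \approx 2.9356 \cdot 10^{5}$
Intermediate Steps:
$k = 275109$ ($k = 3 \cdot 91703 = 275109$)
$B{\left(x \right)} = \frac{-484 + x}{397 + x}$
$k - \left(\frac{B{\left(n \right)}}{56632} - \frac{129666}{\frac{84730}{10588} - \frac{12771}{13110}}\right) = 275109 - \left(\frac{\frac{1}{397 - 371} \left(-484 - 371\right)}{56632} - \frac{129666}{\frac{84730}{10588} - \frac{12771}{13110}}\right) = 275109 - \left(\frac{1}{26} \left(-855\right) \frac{1}{56632} - \frac{129666}{84730 \cdot \frac{1}{10588} - \frac{4257}{4370}}\right) = 275109 - \left(\frac{1}{26} \left(-855\right) \frac{1}{56632} - \frac{129666}{\frac{42365}{5294} - \frac{4257}{4370}}\right) = 275109 - \left(\left(- \frac{855}{26}\right) \frac{1}{56632} - \frac{129666}{\frac{40649623}{5783695}}\right) = 275109 - \left(- \frac{855}{1472432} - \frac{749948595870}{40649623}\right) = 275109 - - \frac{1104248345669483505}{59853805693136} = 275109 + \frac{1104248345669483505}{59853805693136} = \frac{17570568976102435329}{59853805693136}$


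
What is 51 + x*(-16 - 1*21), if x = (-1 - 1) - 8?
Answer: 421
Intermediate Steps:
x = -10 (x = -2 - 8 = -10)
51 + x*(-16 - 1*21) = 51 - 10*(-16 - 1*21) = 51 - 10*(-16 - 21) = 51 - 10*(-37) = 51 + 370 = 421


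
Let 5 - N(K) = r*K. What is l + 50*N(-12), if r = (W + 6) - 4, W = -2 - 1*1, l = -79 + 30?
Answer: -399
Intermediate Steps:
l = -49
W = -3 (W = -2 - 1 = -3)
r = -1 (r = (-3 + 6) - 4 = 3 - 4 = -1)
N(K) = 5 + K (N(K) = 5 - (-1)*K = 5 + K)
l + 50*N(-12) = -49 + 50*(5 - 12) = -49 + 50*(-7) = -49 - 350 = -399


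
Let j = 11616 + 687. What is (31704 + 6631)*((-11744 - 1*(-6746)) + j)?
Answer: 280037175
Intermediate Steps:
j = 12303
(31704 + 6631)*((-11744 - 1*(-6746)) + j) = (31704 + 6631)*((-11744 - 1*(-6746)) + 12303) = 38335*((-11744 + 6746) + 12303) = 38335*(-4998 + 12303) = 38335*7305 = 280037175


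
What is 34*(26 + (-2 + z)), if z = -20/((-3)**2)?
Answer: 6664/9 ≈ 740.44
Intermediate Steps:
z = -20/9 ≈ -2.2222
34*(26 + (-2 + z)) = 34*(26 + (-2 - 20/9)) = 34*(26 - 38/9) = 34*(196/9) = 6664/9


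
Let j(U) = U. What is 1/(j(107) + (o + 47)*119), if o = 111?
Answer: 1/18909 ≈ 5.2885e-5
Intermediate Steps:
1/(j(107) + (o + 47)*119) = 1/(107 + (111 + 47)*119) = 1/(107 + 158*119) = 1/(107 + 18802) = 1/18909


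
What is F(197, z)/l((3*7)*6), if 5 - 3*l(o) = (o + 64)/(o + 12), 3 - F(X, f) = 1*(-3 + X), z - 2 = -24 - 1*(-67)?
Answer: -39537/250 ≈ -158.15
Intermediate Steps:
z = 45 (z = 2 + (-24 - 1*(-67)) = 2 + (-24 + 67) = 2 + 43 = 45)
F(X, f) = 6 - X (F(X, f) = 3 - (-3 + X) = 3 + (3 - X) = 6 - X)
l(o) = 5/3 - (64 + o)/(3*(12 + o)) (l(o) = 5/3 - (o + 64)/(3*(o + 12)) = 5/3 - (64 + o)/(3*(12 + o)))
F(197, z)/l((3*7)*6) = (6 - 1*197)/((4*(-1 + (3*7)*6)/(3*(12 + (3*7)*6)))) = (6 - 197)/((4*(-1 + 21*6)/(3*(12 + 21*6)))) = -191*3*(12 + 126)/(4*(-1 + 126)) = -191/((4/3)*125/138) = -191/((4/3)*(1/138)*125) = -191/250/207 = -191*207/250 = -39537/250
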